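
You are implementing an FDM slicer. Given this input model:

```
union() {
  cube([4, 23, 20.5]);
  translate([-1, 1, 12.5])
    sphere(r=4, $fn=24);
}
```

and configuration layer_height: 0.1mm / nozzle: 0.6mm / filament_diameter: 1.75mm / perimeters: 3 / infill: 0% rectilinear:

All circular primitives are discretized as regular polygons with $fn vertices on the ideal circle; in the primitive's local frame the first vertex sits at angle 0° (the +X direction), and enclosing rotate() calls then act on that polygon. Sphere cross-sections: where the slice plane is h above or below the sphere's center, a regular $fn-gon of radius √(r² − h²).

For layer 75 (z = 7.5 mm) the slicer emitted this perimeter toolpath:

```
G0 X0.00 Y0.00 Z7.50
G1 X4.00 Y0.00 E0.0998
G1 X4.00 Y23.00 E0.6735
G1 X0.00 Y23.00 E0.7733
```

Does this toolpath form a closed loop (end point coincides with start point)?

no

Start point (G0): (0.00, 0.00). End point (last G1): the path does not return to the start — open.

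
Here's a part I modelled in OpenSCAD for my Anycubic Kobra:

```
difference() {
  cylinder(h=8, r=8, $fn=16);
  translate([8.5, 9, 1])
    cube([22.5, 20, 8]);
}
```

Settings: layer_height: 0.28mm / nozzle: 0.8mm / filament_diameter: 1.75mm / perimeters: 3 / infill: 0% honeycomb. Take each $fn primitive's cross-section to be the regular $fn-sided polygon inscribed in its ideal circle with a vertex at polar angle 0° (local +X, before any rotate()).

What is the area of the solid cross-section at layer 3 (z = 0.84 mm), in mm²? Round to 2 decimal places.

195.93 mm²

At z = 0.84 mm: the cylinder: section is a regular 16-gon, circumradius r=8 (area = (16/2)·8.000²·sin(360°/16) = 195.93 mm²); the cube at (8.5, 9) is not intersected at this z (z outside [1, 9]); Taking the first minus the rest: none of the subtracted shapes is present at this height, so the r=8 cylinder is unchanged — area = 195.93 mm². Overall, the cross-section is a single solid region. Net area = 195.93 mm².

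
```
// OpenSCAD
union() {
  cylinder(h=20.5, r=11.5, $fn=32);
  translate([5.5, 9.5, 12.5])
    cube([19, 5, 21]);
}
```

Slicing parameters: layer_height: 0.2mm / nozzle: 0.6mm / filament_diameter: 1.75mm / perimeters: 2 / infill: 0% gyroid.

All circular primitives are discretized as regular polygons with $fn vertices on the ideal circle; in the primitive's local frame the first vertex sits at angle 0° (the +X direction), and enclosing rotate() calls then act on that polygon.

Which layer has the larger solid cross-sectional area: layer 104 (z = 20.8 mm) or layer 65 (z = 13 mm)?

Layer 104 (z = 20.8): the cylinder does not reach this height (z outside [0, 20.5]); the 19×5 cube at (5.5, 9.5) contributes its full rectangle (area 95.00 mm²); Combining (union): only the 19×5 cube at (5.5, 9.5) is present, so the union is just that shape — area = 95.00 mm². So its area = 95.00 mm². Layer 65 (z = 13): the r=11.5 cylinder gives a regular 32-gon of circumradius 11.5 (constant along its height) (area = (32/2)·11.500²·sin(360°/32) = 412.81 mm²); the cube at (5.5, 9.5) is present — its section is the full 19×5 rectangle (area 95.00 mm²); Merging all regions: the regions partially overlap — summed areas 507.81 mm² minus the doubly-counted overlap 0.27 mm² gives 507.54 mm² — area = 507.54 mm². So its area = 507.54 mm². Layer 65 is larger (507.54 vs 95.00 mm²).

layer 65 (z = 13 mm)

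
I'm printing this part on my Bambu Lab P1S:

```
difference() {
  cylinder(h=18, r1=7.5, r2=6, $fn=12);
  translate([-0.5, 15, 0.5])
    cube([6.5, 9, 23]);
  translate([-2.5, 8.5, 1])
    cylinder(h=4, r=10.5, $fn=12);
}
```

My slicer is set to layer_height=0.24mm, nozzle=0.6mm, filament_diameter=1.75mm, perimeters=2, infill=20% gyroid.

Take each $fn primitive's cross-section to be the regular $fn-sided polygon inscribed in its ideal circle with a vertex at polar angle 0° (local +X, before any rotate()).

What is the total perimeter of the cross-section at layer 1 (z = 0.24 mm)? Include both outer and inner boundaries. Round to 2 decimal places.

At z = 0.24 mm: the cone (r1=7.5→r2=6) has section circumradius 7.480 here — a regular 12-gon (perimeter = 2·12·7.480·sin(180°/12) = 46.46 mm); the cube at (-0.5, 15) is absent (z outside [0.5, 23.5]); the cylinder at (-2.5, 8.5) does not reach this height (z outside [1, 5]); Taking the first minus the rest: none of the subtracted shapes is present at this height, so the cone is unchanged — boundary = 46.46 mm. Overall, the cross-section is a single solid region. Total boundary length (outer) = 46.46 mm.

46.46 mm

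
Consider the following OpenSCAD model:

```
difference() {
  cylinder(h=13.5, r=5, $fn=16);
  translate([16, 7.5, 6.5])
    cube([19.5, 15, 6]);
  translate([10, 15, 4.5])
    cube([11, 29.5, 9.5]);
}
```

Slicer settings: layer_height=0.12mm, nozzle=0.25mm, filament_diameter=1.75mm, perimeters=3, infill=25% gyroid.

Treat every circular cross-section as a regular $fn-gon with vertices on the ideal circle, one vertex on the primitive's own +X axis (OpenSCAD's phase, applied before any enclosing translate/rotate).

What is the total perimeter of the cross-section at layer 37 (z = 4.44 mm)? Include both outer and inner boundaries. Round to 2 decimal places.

31.21 mm

At z = 4.44 mm: the cylinder: section is a regular 16-gon, circumradius r=5 (perimeter = 2·16·5.000·sin(180°/16) = 31.21 mm); the cube at (16, 7.5) is absent (z outside [6.5, 12.5]); the cube at (10, 15) is absent (z outside [4.5, 14]); Taking the first minus the rest: none of the subtracted shapes is present at this height, so the r=5 cylinder is unchanged — boundary = 31.21 mm. Overall, the cross-section is a single solid region. Total boundary length (outer) = 31.21 mm.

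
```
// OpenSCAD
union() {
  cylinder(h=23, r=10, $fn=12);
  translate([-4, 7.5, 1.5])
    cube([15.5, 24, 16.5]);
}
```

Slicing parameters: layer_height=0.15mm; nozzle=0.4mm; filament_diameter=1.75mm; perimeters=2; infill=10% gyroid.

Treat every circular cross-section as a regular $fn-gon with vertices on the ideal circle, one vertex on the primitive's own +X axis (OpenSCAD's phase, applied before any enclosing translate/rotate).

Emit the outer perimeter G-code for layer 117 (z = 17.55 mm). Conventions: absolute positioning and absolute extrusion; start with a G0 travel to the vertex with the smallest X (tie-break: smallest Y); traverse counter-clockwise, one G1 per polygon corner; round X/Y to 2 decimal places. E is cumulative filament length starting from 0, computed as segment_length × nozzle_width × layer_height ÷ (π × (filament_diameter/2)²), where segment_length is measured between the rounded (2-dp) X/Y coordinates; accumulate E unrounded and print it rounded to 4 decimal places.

G0 X-10.00 Y0.00 Z17.55
G1 X-8.66 Y-5.00 E0.1291
G1 X-5.00 Y-8.66 E0.2582
G1 X0.00 Y-10.00 E0.3874
G1 X5.00 Y-8.66 E0.5165
G1 X8.66 Y-5.00 E0.6456
G1 X10.00 Y0.00 E0.7747
G1 X8.66 Y5.00 E0.9039
G1 X6.16 Y7.50 E0.9921
G1 X11.50 Y7.50 E1.1253
G1 X11.50 Y31.50 E1.7240
G1 X-4.00 Y31.50 E2.1106
G1 X-4.00 Y8.93 E2.6736
G1 X-5.00 Y8.66 E2.6994
G1 X-8.66 Y5.00 E2.8286
G1 X-10.00 Y0.00 E2.9577

At z = 17.55 mm: the r=10 cylinder contributes a regular 12-gon of circumradius 10; the cube at (-4, 7.5) is present — its section is the full 15.5×24 rectangle; Merging all regions: the regions partially overlap (shared area 17.68 mm²), so overlapping operands fuse into one piece — 1 connected region. The outline is a single polygon with 15 vertices. Extrusion per mm of travel: 0.4 × 0.15 / (π × 0.875²) = 0.024945. Accumulating E over each segment gives final E = 2.9577.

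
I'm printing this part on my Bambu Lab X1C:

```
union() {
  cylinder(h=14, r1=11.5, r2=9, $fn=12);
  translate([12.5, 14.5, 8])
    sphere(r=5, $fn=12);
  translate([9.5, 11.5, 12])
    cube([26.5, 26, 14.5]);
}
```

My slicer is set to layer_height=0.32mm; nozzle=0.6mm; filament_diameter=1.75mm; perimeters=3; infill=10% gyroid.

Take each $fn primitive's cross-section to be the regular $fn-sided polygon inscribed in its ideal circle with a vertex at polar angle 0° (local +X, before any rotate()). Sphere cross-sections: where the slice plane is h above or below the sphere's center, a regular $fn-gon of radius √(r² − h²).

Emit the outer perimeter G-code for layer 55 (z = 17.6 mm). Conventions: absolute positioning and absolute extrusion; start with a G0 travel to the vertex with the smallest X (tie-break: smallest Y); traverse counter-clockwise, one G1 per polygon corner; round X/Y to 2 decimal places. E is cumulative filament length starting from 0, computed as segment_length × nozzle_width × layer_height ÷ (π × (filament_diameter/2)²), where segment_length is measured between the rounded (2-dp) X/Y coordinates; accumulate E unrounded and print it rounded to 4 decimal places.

At z = 17.6 mm: the cone is absent (z outside [0, 14]); the sphere at (12.5, 14.5) does not reach this height (|z−center|=9.600 > r=5); the cube at (9.5, 11.5) (footprint 26.5×26) is included at this height; Taking the union: only the 26.5×26 cube at (9.5, 11.5) is present, so the union is just that shape — 1 connected region. The outline is a single polygon with 4 vertices. Extrusion per mm of travel: 0.6 × 0.32 / (π × 0.875²) = 0.079824. Accumulating E over each segment gives final E = 8.3816.

G0 X9.50 Y11.50 Z17.60
G1 X36.00 Y11.50 E2.1153
G1 X36.00 Y37.50 E4.1908
G1 X9.50 Y37.50 E6.3061
G1 X9.50 Y11.50 E8.3816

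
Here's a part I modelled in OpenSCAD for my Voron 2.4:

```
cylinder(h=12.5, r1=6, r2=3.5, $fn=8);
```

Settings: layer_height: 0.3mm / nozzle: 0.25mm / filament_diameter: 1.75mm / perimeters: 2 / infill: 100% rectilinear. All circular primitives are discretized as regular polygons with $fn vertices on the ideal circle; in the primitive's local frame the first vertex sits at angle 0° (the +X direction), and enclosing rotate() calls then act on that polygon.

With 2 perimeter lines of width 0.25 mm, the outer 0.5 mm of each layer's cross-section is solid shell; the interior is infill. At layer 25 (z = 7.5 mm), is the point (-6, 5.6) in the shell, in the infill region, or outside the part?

outside

At z = 7.5 mm: the cone (r1=6→r2=3.5) has section circumradius 4.500 here — a regular 8-gon. Overall, the cross-section is a single solid region. The nearest boundary edge runs (0.00, 4.50)→(-3.18, 3.18); distance from the point to it = 3.71 mm. The point is not inside any of the regions above, so it lies outside the cross-section (3.71 mm from the nearest boundary).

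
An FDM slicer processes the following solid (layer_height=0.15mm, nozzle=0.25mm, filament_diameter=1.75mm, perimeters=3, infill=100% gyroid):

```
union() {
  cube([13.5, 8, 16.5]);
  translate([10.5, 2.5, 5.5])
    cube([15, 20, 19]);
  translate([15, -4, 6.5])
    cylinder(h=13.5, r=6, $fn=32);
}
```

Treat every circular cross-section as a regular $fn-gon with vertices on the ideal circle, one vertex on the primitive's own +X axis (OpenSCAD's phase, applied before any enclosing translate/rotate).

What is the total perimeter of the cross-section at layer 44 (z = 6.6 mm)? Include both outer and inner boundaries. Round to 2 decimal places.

125.41 mm

At z = 6.6 mm: the cube (footprint 13.5×8) is included at this height (perimeter 43.00 mm); the cube at (10.5, 2.5) (footprint 15×20) is included at this height (perimeter 70.00 mm); the r=6 cylinder at (15, -4) gives a regular 32-gon of circumradius 6 (constant along its height) (perimeter = 2·32·6.000·sin(180°/32) = 37.64 mm); Combining (union): the regions partially overlap (shared area 19.72 mm²), so the edge portions inside another operand are dropped and the merged outline is re-measured after clipping — boundary = 125.41 mm. Overall, the cross-section is a single solid region. Total boundary length (outer) = 125.41 mm.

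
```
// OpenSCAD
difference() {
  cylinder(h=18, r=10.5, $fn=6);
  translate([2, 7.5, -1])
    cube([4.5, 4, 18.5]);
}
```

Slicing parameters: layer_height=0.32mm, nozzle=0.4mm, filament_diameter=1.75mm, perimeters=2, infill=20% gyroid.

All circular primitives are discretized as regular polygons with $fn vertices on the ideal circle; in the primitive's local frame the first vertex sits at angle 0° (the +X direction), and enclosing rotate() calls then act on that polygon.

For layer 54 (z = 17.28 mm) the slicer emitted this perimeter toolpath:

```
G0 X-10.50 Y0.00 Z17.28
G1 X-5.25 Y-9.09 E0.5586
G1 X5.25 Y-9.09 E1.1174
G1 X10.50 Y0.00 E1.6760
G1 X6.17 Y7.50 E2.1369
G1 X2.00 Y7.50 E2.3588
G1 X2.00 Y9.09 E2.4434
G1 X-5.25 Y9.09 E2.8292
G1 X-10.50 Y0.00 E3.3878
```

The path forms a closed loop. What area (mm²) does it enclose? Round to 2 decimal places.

Apply the shoelace formula to the sequence of (X, Y) vertices; enclosed area = 280.44 mm².

280.44 mm²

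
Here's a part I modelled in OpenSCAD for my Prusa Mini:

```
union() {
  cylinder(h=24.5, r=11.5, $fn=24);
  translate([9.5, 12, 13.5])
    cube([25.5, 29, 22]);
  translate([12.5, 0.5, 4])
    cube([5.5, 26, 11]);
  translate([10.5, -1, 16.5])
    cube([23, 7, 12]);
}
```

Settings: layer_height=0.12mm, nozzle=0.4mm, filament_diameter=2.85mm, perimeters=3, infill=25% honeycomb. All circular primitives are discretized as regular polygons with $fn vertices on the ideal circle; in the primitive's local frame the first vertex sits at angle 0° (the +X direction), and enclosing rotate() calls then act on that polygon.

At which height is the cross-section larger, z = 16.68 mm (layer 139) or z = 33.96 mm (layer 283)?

layer 139 (z = 16.68 mm)

Layer 139 (z = 16.68): the cylinder: section is a regular 24-gon, circumradius r=11.5 (area = (24/2)·11.500²·sin(360°/24) = 410.75 mm²); the cube at (9.5, 12) (footprint 25.5×29) is included at this height (area 739.50 mm²); the cube at (12.5, 0.5) does not reach this height (z outside [4, 15]); the cube at (10.5, -1) (footprint 23×7) is included at this height (area 161.00 mm²); Merging all regions: the regions partially overlap — summed areas 1311.25 mm² minus the doubly-counted overlap 3.77 mm² gives 1307.47 mm² — area = 1307.47 mm². So its area = 1307.47 mm². Layer 283 (z = 33.96): the cylinder is not intersected at this z (z outside [0, 24.5]); the 25.5×29 cube at (9.5, 12) contributes its full rectangle (area 739.50 mm²); the cube at (12.5, 0.5) is absent (z outside [4, 15]); the cube at (10.5, -1) is not intersected at this z (z outside [16.5, 28.5]); Combining (union): only the 25.5×29 cube at (9.5, 12) is present, so the union is just that shape — area = 739.50 mm². So its area = 739.50 mm². Layer 139 is larger (1307.47 vs 739.50 mm²).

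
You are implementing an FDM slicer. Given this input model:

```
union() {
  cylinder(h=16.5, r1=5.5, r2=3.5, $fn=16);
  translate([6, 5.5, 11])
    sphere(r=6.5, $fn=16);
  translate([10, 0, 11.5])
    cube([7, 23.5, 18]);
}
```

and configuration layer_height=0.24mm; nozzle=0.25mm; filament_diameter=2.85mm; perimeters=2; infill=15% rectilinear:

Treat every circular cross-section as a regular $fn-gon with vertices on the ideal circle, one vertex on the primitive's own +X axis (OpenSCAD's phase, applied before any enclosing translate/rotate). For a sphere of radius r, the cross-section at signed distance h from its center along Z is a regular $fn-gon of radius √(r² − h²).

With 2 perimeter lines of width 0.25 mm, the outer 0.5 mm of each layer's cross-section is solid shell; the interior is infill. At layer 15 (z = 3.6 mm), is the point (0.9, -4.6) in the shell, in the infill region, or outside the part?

At z = 3.6 mm: the cone (r1=5.5→r2=3.5) has section circumradius 5.064 here — a regular 16-gon; the sphere at (6, 5.5) is absent (|z−center|=7.400 > r=6.5); the cube at (10, 0) is not intersected at this z (z outside [11.5, 29.5]); Combining (union): only the cone is present, so the union is just that shape — 1 connected region. Overall, the cross-section is a single solid region. The nearest boundary edge runs (-0.00, -5.06)→(1.94, -4.68); distance from the point to it = 0.28 mm. The point is inside the cross-section, 0.28 mm from the nearest boundary — within the 0.5 mm shell band (2 × 0.25).

shell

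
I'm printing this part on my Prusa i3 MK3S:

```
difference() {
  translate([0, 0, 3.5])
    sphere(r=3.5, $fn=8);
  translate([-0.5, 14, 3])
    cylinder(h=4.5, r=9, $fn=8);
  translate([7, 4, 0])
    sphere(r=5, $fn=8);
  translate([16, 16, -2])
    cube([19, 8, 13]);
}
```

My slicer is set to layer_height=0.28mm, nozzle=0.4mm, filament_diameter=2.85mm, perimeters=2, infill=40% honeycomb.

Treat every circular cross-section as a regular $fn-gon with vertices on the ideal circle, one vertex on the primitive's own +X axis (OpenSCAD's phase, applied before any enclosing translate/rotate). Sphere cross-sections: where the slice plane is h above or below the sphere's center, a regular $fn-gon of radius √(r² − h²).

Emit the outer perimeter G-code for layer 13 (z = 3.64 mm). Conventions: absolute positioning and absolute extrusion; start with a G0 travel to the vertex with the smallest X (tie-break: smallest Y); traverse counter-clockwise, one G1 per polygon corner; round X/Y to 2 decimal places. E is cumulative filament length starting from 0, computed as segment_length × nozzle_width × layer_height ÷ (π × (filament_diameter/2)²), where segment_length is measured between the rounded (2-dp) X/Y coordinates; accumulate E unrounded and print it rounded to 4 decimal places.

G0 X-3.50 Y0.00 Z3.64
G1 X-2.47 Y-2.47 E0.0470
G1 X0.00 Y-3.50 E0.0940
G1 X2.47 Y-2.47 E0.1410
G1 X3.50 Y0.00 E0.1879
G1 X2.47 Y2.47 E0.2349
G1 X0.00 Y3.50 E0.2819
G1 X-2.47 Y2.47 E0.3289
G1 X-3.50 Y0.00 E0.3759

At z = 3.64 mm: the r=3.5 sphere slices to a regular 8-gon of circumradius 3.497 (√(r²−h²) with h=0.14 from center); the cylinder at (-0.5, 14): section is a regular 8-gon, circumradius r=9; the r=5 sphere at (7, 4) contributes a regular 8-gon of circumradius √(5²−3.64²) = 3.428; the cube at (16, 16) is present — its section is the full 19×8 rectangle; Taking the first minus the rest: starting from the r=3.5 sphere, the r=9 cylinder at (-0.5, 14) misses the remaining region (no effect); the r=5 sphere at (7, 4) misses the remaining region (no effect); the 19×8 cube at (16, 16) misses the remaining region (no effect) — 1 connected region. The outline is a single polygon with 8 vertices. Extrusion per mm of travel: 0.4 × 0.28 / (π × 1.425²) = 0.017557. Accumulating E over each segment gives final E = 0.3759.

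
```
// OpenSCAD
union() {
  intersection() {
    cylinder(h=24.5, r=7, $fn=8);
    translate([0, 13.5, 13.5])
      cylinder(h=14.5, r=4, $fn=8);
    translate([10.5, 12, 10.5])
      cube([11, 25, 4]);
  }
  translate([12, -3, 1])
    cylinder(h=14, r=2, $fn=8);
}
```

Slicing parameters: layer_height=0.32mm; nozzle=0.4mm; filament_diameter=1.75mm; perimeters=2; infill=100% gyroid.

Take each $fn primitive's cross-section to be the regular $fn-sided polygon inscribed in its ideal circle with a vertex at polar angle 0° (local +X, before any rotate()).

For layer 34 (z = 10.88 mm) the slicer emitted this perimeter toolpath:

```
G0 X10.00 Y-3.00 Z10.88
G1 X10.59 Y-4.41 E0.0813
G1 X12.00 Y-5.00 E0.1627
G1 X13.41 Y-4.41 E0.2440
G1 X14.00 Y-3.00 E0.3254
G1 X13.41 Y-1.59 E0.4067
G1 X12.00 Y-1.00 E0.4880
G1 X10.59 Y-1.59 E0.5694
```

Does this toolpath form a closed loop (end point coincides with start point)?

Start point (G0): (10.00, -3.00). End point (last G1): the path does not return to the start — open.

no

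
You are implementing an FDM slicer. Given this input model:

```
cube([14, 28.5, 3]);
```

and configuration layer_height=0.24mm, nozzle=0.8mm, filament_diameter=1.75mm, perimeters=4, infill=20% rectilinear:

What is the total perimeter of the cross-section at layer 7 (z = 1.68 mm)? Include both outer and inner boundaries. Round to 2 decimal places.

85.00 mm

At z = 1.68 mm: the cube (footprint 14×28.5) is included at this height (perimeter 85.00 mm). Overall, the cross-section is a single solid region. Total boundary length (outer) = 85.00 mm.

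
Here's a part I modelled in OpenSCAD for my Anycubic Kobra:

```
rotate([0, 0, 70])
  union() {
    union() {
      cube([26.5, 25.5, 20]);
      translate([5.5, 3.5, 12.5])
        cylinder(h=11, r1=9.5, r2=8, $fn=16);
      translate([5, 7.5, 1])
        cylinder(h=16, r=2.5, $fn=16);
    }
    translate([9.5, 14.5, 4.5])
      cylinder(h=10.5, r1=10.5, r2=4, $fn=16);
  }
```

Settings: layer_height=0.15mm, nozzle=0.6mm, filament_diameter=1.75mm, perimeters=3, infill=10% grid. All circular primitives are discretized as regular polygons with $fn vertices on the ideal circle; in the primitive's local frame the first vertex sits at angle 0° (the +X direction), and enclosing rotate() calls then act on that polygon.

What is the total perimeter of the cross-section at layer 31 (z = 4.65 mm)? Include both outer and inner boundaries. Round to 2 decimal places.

104.23 mm

At z = 4.65 mm: the cube is present — its section is the full 26.5×25.5 rectangle (perimeter 104.00 mm); the cone at (5.5, 3.5) is not intersected at this z (z outside [12.5, 23.5]); the r=2.5 cylinder at (5, 7.5) contributes a regular 16-gon of circumradius 2.5 (perimeter = 2·16·2.500·sin(180°/16) = 15.61 mm); Taking the union: the r=2.5 cylinder at (5, 7.5) lies entirely inside the 26.5×25.5 cube, so the union is just the 26.5×25.5 cube — boundary = 104.00 mm; the cone at (9.5, 14.5) contributes a regular 16-gon of circumradius 10.407 (interpolated between r1=10.5 and r2=4 at t=0.014) (perimeter = 2·16·10.407·sin(180°/16) = 64.97 mm); Merging all regions: the regions partially overlap (shared area 327.49 mm²), so the edge portions inside another operand are dropped and the merged outline is re-measured after clipping — boundary = 104.23 mm; (whole slice rotated 70° about Z — lengths, areas and connectivity unchanged). Overall, the cross-section is a single solid region. Total boundary length (outer) = 104.23 mm.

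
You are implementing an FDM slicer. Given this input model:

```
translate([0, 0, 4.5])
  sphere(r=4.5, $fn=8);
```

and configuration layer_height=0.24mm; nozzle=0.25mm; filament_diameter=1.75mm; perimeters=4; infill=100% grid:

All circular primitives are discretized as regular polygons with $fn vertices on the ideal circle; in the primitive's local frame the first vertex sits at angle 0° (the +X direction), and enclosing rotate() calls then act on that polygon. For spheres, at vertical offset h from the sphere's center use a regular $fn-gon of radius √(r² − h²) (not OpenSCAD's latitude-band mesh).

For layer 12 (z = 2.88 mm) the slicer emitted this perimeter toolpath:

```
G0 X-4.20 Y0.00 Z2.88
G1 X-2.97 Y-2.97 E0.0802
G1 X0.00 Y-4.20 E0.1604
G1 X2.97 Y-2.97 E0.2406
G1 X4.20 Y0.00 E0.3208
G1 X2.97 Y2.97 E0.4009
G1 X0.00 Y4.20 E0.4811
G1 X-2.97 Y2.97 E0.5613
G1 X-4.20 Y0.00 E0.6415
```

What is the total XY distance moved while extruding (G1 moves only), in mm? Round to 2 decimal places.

25.72 mm

Sum the Euclidean lengths of each G1 segment: total = 25.72 mm.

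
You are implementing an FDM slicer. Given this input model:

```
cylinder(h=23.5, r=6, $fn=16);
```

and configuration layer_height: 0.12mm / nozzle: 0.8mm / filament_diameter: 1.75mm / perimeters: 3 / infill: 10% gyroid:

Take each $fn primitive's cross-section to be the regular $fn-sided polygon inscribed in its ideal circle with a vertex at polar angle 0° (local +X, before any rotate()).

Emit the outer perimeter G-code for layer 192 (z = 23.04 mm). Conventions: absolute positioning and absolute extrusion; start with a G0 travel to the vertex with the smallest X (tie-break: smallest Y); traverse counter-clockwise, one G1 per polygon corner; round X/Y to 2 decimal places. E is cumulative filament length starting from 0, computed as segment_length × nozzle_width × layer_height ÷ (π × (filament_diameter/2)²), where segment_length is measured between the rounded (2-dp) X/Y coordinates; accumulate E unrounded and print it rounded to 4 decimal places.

At z = 23.04 mm: the r=6 cylinder contributes a regular 16-gon of circumradius 6. The outline is a single polygon with 16 vertices. Extrusion per mm of travel: 0.8 × 0.12 / (π × 0.875²) = 0.039912. Accumulating E over each segment gives final E = 1.4946.

G0 X-6.00 Y0.00 Z23.04
G1 X-5.54 Y-2.30 E0.0936
G1 X-4.24 Y-4.24 E0.1868
G1 X-2.30 Y-5.54 E0.2800
G1 X0.00 Y-6.00 E0.3736
G1 X2.30 Y-5.54 E0.4673
G1 X4.24 Y-4.24 E0.5605
G1 X5.54 Y-2.30 E0.6537
G1 X6.00 Y0.00 E0.7473
G1 X5.54 Y2.30 E0.8409
G1 X4.24 Y4.24 E0.9341
G1 X2.30 Y5.54 E1.0273
G1 X0.00 Y6.00 E1.1209
G1 X-2.30 Y5.54 E1.2146
G1 X-4.24 Y4.24 E1.3078
G1 X-5.54 Y2.30 E1.4010
G1 X-6.00 Y0.00 E1.4946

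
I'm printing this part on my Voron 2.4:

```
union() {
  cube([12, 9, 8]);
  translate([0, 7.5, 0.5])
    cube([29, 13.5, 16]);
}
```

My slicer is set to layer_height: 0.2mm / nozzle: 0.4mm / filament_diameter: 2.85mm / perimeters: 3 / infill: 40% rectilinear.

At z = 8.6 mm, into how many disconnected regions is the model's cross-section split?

At z = 8.6 mm: the cube is not intersected at this z (z outside [0, 8]); the cube at (0, 7.5) is present — its section is the full 29×13.5 rectangle; Combining (union): only the 29×13.5 cube at (0, 7.5) is present, so the union is just that shape — 1 connected region. The result has 1 disconnected region.

1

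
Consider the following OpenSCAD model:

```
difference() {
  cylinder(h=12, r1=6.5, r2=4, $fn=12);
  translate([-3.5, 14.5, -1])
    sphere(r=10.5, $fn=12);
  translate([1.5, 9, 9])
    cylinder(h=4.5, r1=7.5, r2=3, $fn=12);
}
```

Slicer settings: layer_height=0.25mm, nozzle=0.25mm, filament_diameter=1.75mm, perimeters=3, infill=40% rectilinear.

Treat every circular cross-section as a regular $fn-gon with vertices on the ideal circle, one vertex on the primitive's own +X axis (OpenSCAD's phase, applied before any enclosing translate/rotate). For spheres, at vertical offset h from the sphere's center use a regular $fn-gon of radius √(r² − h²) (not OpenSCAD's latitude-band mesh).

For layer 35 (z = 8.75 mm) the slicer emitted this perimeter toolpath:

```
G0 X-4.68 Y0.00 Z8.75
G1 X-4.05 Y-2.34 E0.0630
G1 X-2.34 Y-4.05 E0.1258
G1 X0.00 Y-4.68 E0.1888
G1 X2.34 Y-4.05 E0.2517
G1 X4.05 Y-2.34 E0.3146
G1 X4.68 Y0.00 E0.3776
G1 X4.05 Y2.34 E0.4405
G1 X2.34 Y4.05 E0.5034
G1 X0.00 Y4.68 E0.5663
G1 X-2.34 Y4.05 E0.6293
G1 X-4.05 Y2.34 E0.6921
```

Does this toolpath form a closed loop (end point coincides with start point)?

Start point (G0): (-4.68, 0.00). End point (last G1): the path does not return to the start — open.

no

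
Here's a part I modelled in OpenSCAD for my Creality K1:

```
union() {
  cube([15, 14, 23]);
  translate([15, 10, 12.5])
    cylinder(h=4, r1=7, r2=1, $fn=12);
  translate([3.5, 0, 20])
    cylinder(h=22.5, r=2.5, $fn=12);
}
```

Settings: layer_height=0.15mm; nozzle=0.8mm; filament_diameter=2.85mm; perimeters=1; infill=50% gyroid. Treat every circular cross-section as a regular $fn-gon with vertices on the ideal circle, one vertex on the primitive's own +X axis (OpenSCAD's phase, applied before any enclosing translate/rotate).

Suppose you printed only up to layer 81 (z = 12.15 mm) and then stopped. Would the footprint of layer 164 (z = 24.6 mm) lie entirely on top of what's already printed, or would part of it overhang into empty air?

part overhangs

Compare the two slices. At z = 12.15: the cube is present — its section is the full 15×14 rectangle (area 210.00 mm²); the cone at (15, 10) is absent (z outside [12.5, 16.5]); the cylinder at (3.5, 0) does not reach this height (z outside [20, 42.5]); Taking the union: only the 15×14 cube is present, so the union is just that shape — area = 210.00 mm². At z = 24.6: the cube is absent (z outside [0, 23]); the cone at (15, 10) is absent (z outside [12.5, 16.5]); the r=2.5 cylinder at (3.5, 0) contributes a regular 12-gon of circumradius 2.5 (area = (12/2)·2.500²·sin(360°/12) = 18.75 mm²); Merging all regions: only the r=2.5 cylinder at (3.5, 0) is present, so the union is just that shape — area = 18.75 mm². Checking containment: at z = 24.6 the cross-section extends beyond the z = 12.15 cross-section by about 9.38 mm².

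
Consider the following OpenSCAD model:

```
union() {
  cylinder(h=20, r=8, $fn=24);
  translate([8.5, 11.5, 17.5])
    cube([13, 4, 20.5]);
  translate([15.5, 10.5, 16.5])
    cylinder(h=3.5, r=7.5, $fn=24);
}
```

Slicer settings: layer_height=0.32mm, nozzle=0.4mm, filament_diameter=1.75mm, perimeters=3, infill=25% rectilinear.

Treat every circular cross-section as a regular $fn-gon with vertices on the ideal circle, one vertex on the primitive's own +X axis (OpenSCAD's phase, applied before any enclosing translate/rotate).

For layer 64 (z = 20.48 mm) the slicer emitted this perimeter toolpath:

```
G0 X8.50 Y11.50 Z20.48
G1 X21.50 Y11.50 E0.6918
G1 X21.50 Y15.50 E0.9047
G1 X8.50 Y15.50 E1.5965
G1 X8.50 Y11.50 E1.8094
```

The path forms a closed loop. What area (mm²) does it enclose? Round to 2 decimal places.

Apply the shoelace formula to the sequence of (X, Y) vertices; enclosed area = 52.00 mm².

52.00 mm²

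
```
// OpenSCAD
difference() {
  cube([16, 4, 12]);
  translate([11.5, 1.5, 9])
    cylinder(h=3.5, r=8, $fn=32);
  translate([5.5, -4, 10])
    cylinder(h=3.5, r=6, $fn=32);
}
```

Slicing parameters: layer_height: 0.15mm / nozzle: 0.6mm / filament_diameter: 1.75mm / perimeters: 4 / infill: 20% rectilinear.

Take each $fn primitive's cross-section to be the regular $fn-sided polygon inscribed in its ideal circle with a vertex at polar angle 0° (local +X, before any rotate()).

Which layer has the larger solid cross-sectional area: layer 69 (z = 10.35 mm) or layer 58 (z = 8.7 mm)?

layer 58 (z = 8.7 mm)

Layer 69 (z = 10.35): the cube (footprint 16×4) is included at this height (area 64.00 mm²); the cylinder at (11.5, 1.5): section is a regular 32-gon, circumradius r=8 (area = (32/2)·8.000²·sin(360°/32) = 199.77 mm²); the r=6 cylinder at (5.5, -4) gives a regular 32-gon of circumradius 6 (constant along its height) (area = (32/2)·6.000²·sin(360°/32) = 112.37 mm²); Subtracting the remaining from the first: starting from the 16×4 cube (64.00 mm²), the r=8 cylinder at (11.5, 1.5) partially overlaps it — only the 49.49 mm² overlap (of its 199.77 mm²) is removed, clipping the outline; the r=6 cylinder at (5.5, -4) partially overlaps it — only the 2.48 mm² overlap (of its 112.37 mm²) is removed, clipping the outline — area = 12.03 mm². So its area = 12.03 mm². Layer 58 (z = 8.7): the cube is present — its section is the full 16×4 rectangle (area 64.00 mm²); the cylinder at (11.5, 1.5) does not reach this height (z outside [9, 12.5]); the cylinder at (5.5, -4) is not intersected at this z (z outside [10, 13.5]); Subtracting the remaining from the first: none of the subtracted shapes is present at this height, so the 16×4 cube is unchanged — area = 64.00 mm². So its area = 64.00 mm². Layer 58 is larger (64.00 vs 12.03 mm²).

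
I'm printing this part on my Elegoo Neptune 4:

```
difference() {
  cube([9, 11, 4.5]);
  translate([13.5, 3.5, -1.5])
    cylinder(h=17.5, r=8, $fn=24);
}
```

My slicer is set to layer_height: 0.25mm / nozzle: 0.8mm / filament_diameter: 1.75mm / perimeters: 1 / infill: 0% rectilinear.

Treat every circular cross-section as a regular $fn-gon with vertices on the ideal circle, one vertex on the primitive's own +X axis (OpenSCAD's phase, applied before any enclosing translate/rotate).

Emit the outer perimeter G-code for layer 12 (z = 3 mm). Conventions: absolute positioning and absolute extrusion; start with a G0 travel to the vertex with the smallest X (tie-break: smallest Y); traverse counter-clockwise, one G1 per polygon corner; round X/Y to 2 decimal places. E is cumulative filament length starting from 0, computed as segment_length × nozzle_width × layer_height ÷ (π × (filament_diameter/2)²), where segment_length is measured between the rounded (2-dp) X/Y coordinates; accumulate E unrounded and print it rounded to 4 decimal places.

At z = 3 mm: the 9×11 cube contributes its full rectangle; the r=8 cylinder at (13.5, 3.5) gives a regular 24-gon of circumradius 8 (constant along its height); Taking the first minus the rest: starting from the 9×11 cube, the r=8 cylinder at (13.5, 3.5) partially overlaps it — only the 27.06 mm² overlap (of its 198.77 mm²) is removed, clipping the outline — 1 connected region. The outline is a single polygon with 10 vertices. Extrusion per mm of travel: 0.8 × 0.25 / (π × 0.875²) = 0.083150. Accumulating E over each segment gives final E = 3.2160.

G0 X0.00 Y0.00 Z3.00
G1 X6.36 Y0.00 E0.5288
G1 X5.77 Y1.43 E0.6575
G1 X5.50 Y3.50 E0.8310
G1 X5.77 Y5.57 E1.0046
G1 X6.57 Y7.50 E1.1783
G1 X7.84 Y9.16 E1.3521
G1 X9.00 Y10.04 E1.4732
G1 X9.00 Y11.00 E1.5530
G1 X0.00 Y11.00 E2.3014
G1 X0.00 Y0.00 E3.2160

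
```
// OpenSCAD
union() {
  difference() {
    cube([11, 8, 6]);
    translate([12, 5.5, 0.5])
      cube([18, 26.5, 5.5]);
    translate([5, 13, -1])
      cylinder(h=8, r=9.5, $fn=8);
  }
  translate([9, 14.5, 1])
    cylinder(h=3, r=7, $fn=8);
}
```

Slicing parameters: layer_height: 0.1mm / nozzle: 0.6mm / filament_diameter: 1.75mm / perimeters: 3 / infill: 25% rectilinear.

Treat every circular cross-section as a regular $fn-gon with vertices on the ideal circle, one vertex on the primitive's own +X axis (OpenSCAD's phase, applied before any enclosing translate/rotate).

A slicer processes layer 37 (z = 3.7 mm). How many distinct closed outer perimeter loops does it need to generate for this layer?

2

At z = 3.7 mm: the cube (footprint 11×8) is included at this height; the 18×26.5 cube at (12, 5.5) contributes its full rectangle; the cylinder at (5, 13): section is a regular 8-gon, circumradius r=9.5; Subtracting the remaining from the first: starting from the 11×8 cube, the 18×26.5 cube at (12, 5.5) misses the remaining region (no effect); the r=9.5 cylinder at (5, 13) partially overlaps it — only the 36.87 mm² overlap (of its 255.27 mm²) is removed, clipping the outline — 1 connected region; the r=7 cylinder at (9, 14.5) gives a regular 8-gon of circumradius 7 (constant along its height); Merging all regions: the 2 present regions are separate (no shared area or edge), so areas and boundary lengths simply add and each stays a separate island — 2 connected regions. The result has 2 disconnected regions.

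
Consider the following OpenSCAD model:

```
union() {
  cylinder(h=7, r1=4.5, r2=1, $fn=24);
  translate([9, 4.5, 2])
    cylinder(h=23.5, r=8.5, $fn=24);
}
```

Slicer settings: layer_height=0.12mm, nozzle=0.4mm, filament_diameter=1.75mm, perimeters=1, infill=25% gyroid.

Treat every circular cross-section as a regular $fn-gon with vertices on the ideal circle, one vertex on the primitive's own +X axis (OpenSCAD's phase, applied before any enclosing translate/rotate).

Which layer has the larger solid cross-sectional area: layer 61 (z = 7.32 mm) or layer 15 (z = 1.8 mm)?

layer 61 (z = 7.32 mm)

Layer 61 (z = 7.32): the cone is absent (z outside [0, 7]); the r=8.5 cylinder at (9, 4.5) contributes a regular 24-gon of circumradius 8.5 (area = (24/2)·8.500²·sin(360°/24) = 224.40 mm²); Taking the union: only the r=8.5 cylinder at (9, 4.5) is present, so the union is just that shape — area = 224.40 mm². So its area = 224.40 mm². Layer 15 (z = 1.8): the cone contributes a regular 24-gon of circumradius 3.600 (interpolated between r1=4.5 and r2=1 at t=0.257) (area = (24/2)·3.600²·sin(360°/24) = 40.25 mm²); the cylinder at (9, 4.5) is absent (z outside [2, 25.5]); Taking the union: only the cone is present, so the union is just that shape — area = 40.25 mm². So its area = 40.25 mm². Layer 61 is larger (224.40 vs 40.25 mm²).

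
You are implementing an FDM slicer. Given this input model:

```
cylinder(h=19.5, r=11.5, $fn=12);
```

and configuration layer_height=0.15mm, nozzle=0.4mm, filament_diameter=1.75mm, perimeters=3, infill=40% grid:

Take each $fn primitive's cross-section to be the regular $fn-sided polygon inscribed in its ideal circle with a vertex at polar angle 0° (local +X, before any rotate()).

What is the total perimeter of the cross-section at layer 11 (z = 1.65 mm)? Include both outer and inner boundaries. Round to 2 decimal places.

At z = 1.65 mm: the cylinder: section is a regular 12-gon, circumradius r=11.5 (perimeter = 2·12·11.500·sin(180°/12) = 71.43 mm). Overall, the cross-section is a single solid region. Total boundary length (outer) = 71.43 mm.

71.43 mm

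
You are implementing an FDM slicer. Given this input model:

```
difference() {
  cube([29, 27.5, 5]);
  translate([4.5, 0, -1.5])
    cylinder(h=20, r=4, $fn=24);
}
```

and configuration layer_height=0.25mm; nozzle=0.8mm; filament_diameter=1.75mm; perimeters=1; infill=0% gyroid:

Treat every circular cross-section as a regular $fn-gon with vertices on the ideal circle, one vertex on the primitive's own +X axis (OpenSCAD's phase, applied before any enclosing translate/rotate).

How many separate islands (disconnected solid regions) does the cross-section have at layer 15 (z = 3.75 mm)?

1

At z = 3.75 mm: the cube is present — its section is the full 29×27.5 rectangle; the r=4 cylinder at (4.5, 0) gives a regular 24-gon of circumradius 4 (constant along its height); After the difference (first − rest): starting from the 29×27.5 cube, the r=4 cylinder at (4.5, 0) partially overlaps it — only the 24.85 mm² overlap (of its 49.69 mm²) is removed, clipping the outline — 1 connected region. Overall, the cross-section is a single solid region. Island count = 1.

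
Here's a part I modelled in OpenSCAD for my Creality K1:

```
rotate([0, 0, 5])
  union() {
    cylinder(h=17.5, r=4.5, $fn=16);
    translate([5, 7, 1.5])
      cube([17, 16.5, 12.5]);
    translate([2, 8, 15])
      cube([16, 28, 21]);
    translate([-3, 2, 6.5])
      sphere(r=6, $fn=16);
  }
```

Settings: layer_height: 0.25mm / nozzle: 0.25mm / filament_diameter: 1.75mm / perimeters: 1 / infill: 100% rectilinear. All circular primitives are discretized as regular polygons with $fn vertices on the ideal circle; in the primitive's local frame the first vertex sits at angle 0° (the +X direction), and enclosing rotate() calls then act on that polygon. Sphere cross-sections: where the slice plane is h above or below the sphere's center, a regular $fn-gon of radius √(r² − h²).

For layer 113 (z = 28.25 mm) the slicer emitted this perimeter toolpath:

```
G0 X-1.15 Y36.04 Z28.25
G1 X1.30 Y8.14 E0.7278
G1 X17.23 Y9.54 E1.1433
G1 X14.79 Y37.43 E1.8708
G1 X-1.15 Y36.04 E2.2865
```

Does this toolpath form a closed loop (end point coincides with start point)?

Start point (G0): (-1.15, 36.04). End point (last G1): the path returns to the start — closed.

yes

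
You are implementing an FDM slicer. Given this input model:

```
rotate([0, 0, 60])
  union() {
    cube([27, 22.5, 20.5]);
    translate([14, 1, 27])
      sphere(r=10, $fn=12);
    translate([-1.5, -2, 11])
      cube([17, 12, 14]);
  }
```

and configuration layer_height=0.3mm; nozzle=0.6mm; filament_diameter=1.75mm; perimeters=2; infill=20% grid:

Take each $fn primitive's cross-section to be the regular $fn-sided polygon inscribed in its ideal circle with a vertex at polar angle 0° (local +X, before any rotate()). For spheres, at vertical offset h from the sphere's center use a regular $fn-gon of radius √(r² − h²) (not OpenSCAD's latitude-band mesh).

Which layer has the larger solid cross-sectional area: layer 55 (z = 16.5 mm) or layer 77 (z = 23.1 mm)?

layer 55 (z = 16.5 mm)

Layer 55 (z = 16.5): the 27×22.5 cube contributes its full rectangle (area 607.50 mm²); the sphere at (14, 1) does not reach this height (|z−center|=10.500 > r=10); the cube at (-1.5, -2) (footprint 17×12) is included at this height (area 204.00 mm²); Merging all regions: the regions partially overlap — summed areas 811.50 mm² minus the doubly-counted overlap 155.00 mm² gives 656.50 mm² — area = 656.50 mm²; (rotated 60° about Z; rotation is an isometry so areas/perimeters/island counts are preserved). So its area = 656.50 mm². Layer 77 (z = 23.1): the cube is absent (z outside [0, 20.5]); the sphere at (14, 1): section is a regular 12-gon, circumradius = √(r²−h²) = √(10²−3.9²) = 9.208 (area = (12/2)·9.208²·sin(360°/12) = 254.37 mm²); the cube at (-1.5, -2) (footprint 17×12) is included at this height (area 204.00 mm²); Taking the union: the regions partially overlap — summed areas 458.37 mm² minus the doubly-counted overlap 107.86 mm² gives 350.51 mm² — area = 350.51 mm²; (rotated 60° about Z; rotation is an isometry so areas/perimeters/island counts are preserved). So its area = 350.51 mm². Layer 55 is larger (656.50 vs 350.51 mm²).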